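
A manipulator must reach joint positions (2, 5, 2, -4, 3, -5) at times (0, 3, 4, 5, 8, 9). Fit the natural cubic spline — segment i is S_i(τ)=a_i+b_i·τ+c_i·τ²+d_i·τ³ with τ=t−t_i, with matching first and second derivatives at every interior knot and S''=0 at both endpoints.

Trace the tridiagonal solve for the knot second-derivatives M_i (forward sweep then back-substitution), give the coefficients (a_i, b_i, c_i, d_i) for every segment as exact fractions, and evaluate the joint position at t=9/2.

Δ: Δ0=1, Δ1=-3, Δ2=-6, Δ3=7/3, Δ4=-8
row 1: diag=8, rhs=-24; c'=1/8, d'=-3
row 2: denom=4−1·1/8=31/8; d'=(-18−1·-3)/(31/8)=-120/31
row 3: denom=8−1·8/31=240/31; d'=(50−1·-120/31)/(240/31)=167/24
row 4: denom=8−3·31/80=547/80; d'=(-62−3·167/24)/(547/80)=-6630/547
back: M4=-6630/547
back: M3=167/24−31/80·-6630/547=19126/1641
back: M2=-120/31−8/31·19126/1641=-11288/1641
back: M1=-3−1/8·-11288/1641=-3512/1641
M: M0=0, M1=-3512/1641, M2=-11288/1641, M3=19126/1641, M4=-6630/547, M5=0
seg 0: a=2, c=M0/2=0, d=(M1−M0)/(6·3)=-1756/14769, b=Δ0−h0·(2M0+M1)/6=3397/1641
seg 1: a=5, c=M1/2=-1756/1641, d=(M2−M1)/(6·1)=-432/547, b=Δ1−h1·(2M1+M2)/6=-1871/1641
seg 2: a=2, c=M2/2=-5644/1641, d=(M3−M2)/(6·1)=5069/1641, b=Δ2−h2·(2M2+M3)/6=-9271/1641
seg 3: a=-4, c=M3/2=9563/1641, d=(M4−M3)/(6·3)=-19508/14769, b=Δ3−h3·(2M3+M4)/6=-1784/547
seg 4: a=3, c=M4/2=-3315/547, d=(M5−M4)/(6·1)=1105/547, b=Δ4−h4·(2M4+M5)/6=-2166/547
t_q=9/2 → seg 2, τ=1/2; S=2+-9271/1641·τ+-5644/1641·τ²+5069/1641·τ³=-17047/13128

  seg 0: a=2 b=3397/1641 c=0 d=-1756/14769
  seg 1: a=5 b=-1871/1641 c=-1756/1641 d=-432/547
  seg 2: a=2 b=-9271/1641 c=-5644/1641 d=5069/1641
  seg 3: a=-4 b=-1784/547 c=9563/1641 d=-19508/14769
  seg 4: a=3 b=-2166/547 c=-3315/547 d=1105/547
S(9/2) = -17047/13128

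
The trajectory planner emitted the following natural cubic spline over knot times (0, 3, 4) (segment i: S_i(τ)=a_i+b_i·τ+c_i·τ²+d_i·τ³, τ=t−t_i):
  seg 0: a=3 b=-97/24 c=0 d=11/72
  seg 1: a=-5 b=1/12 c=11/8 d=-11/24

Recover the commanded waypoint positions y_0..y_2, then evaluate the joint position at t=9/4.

y_0 = S_0(0) = a_0 = 3
y_1 = S_1(0) = a_1 = -5
y_2 = S_1(1) = -4
t_q=9/4 is in segment 0 (τ=9/4); S_0(τ)=-2229/512

y_0=3 y_1=-5 y_2=-4
S(9/4) = -2229/512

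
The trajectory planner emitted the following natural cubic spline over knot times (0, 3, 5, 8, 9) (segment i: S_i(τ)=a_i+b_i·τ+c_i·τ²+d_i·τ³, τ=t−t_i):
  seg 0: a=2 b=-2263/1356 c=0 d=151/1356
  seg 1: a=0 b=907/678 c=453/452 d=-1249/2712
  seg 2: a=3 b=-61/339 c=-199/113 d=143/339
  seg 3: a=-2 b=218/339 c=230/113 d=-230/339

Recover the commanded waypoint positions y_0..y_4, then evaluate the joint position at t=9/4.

y_0=2 y_1=0 y_2=3 y_3=-2 y_4=0
S(9/4) = -14075/28928

y_0 = S_0(0) = a_0 = 2
y_1 = S_1(0) = a_1 = 0
y_2 = S_2(0) = a_2 = 3
y_3 = S_3(0) = a_3 = -2
y_4 = S_3(1) = 0
t_q=9/4 is in segment 0 (τ=9/4); S_0(τ)=-14075/28928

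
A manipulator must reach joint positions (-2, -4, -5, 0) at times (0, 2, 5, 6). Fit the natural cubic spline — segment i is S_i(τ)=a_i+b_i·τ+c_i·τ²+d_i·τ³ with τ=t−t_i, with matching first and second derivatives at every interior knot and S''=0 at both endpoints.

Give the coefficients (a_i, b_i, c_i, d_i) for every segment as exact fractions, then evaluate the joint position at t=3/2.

  seg 0: a=-2 b=-149/213 c=0 d=-16/213
  seg 1: a=-4 b=-341/213 c=-32/71 d=62/213
  seg 2: a=-5 b=757/213 c=154/71 d=-154/213
S(3/2) = -469/142

Δ: Δ0=-1, Δ1=-1/3, Δ2=5
row 1: diag=10, rhs=4; c'=3/10, d'=2/5
row 2: denom=8−3·3/10=71/10; d'=(32−3·2/5)/(71/10)=308/71
back: M2=308/71
back: M1=2/5−3/10·308/71=-64/71
M: M0=0, M1=-64/71, M2=308/71, M3=0
seg 0: a=-2, c=M0/2=0, d=(M1−M0)/(6·2)=-16/213, b=Δ0−h0·(2M0+M1)/6=-149/213
seg 1: a=-4, c=M1/2=-32/71, d=(M2−M1)/(6·3)=62/213, b=Δ1−h1·(2M1+M2)/6=-341/213
seg 2: a=-5, c=M2/2=154/71, d=(M3−M2)/(6·1)=-154/213, b=Δ2−h2·(2M2+M3)/6=757/213
t_q=3/2 → seg 0, τ=3/2; S=-2+-149/213·τ+0·τ²+-16/213·τ³=-469/142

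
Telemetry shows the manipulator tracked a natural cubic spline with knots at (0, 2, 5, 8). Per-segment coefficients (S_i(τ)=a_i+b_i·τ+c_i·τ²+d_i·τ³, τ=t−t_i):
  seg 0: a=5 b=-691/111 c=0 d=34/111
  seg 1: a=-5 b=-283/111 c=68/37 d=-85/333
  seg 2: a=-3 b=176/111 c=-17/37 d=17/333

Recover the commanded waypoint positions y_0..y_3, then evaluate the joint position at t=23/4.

y_0 = S_0(0) = a_0 = 5
y_1 = S_1(0) = a_1 = -5
y_2 = S_2(0) = a_2 = -3
y_3 = S_2(3) = -1
t_q=23/4 is in segment 2 (τ=3/4); S_2(τ)=-4849/2368

y_0=5 y_1=-5 y_2=-3 y_3=-1
S(23/4) = -4849/2368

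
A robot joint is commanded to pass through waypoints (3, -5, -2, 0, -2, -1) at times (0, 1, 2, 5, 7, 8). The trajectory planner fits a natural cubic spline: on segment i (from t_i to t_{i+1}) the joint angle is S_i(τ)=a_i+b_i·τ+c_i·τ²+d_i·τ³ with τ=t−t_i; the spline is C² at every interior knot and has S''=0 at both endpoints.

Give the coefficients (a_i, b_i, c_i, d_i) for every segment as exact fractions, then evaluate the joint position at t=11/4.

Δ: Δ0=-8, Δ1=3, Δ2=2/3, Δ3=-1, Δ4=1
row 1: diag=4, rhs=66; c'=1/4, d'=33/2
row 2: denom=8−1·1/4=31/4; d'=(-14−1·33/2)/(31/4)=-122/31
row 3: denom=10−3·12/31=274/31; d'=(-10−3·-122/31)/(274/31)=28/137
row 4: denom=6−2·31/137=760/137; d'=(12−2·28/137)/(760/137)=397/190
back: M4=397/190
back: M3=28/137−31/137·397/190=-51/190
back: M2=-122/31−12/31·-51/190=-364/95
back: M1=33/2−1/4·-364/95=3317/190
M: M0=0, M1=3317/190, M2=-364/95, M3=-51/190, M4=397/190, M5=0
seg 0: a=3, c=M0/2=0, d=(M1−M0)/(6·1)=3317/1140, b=Δ0−h0·(2M0+M1)/6=-12437/1140
seg 1: a=-5, c=M1/2=3317/380, d=(M2−M1)/(6·1)=-809/228, b=Δ1−h1·(2M1+M2)/6=-1243/570
seg 2: a=-2, c=M2/2=-182/95, d=(M3−M2)/(6·3)=677/3420, b=Δ2−h2·(2M2+M3)/6=5281/1140
seg 3: a=0, c=M3/2=-51/380, d=(M4−M3)/(6·2)=56/285, b=Δ3−h3·(2M3+M4)/6=-173/114
seg 4: a=-2, c=M4/2=397/380, d=(M5−M4)/(6·1)=-397/1140, b=Δ4−h4·(2M4+M5)/6=173/570
t_q=11/4 → seg 2, τ=3/4; S=-2+5281/1140·τ+-182/95·τ²+677/3420·τ³=11679/24320

  seg 0: a=3 b=-12437/1140 c=0 d=3317/1140
  seg 1: a=-5 b=-1243/570 c=3317/380 d=-809/228
  seg 2: a=-2 b=5281/1140 c=-182/95 d=677/3420
  seg 3: a=0 b=-173/114 c=-51/380 d=56/285
  seg 4: a=-2 b=173/570 c=397/380 d=-397/1140
S(11/4) = 11679/24320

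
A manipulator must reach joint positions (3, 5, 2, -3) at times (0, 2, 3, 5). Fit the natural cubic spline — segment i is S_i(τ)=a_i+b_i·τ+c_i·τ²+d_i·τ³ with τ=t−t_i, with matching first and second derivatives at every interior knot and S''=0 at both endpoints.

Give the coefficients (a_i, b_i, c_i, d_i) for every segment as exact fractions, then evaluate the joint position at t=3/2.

  seg 0: a=3 b=12/5 c=0 d=-7/20
  seg 1: a=5 b=-9/5 c=-21/10 d=9/10
  seg 2: a=2 b=-33/10 c=3/5 d=-1/10
S(3/2) = 867/160

Δ: Δ0=1, Δ1=-3, Δ2=-5/2
row 1: diag=6, rhs=-24; c'=1/6, d'=-4
row 2: denom=6−1·1/6=35/6; d'=(3−1·-4)/(35/6)=6/5
back: M2=6/5
back: M1=-4−1/6·6/5=-21/5
M: M0=0, M1=-21/5, M2=6/5, M3=0
seg 0: a=3, c=M0/2=0, d=(M1−M0)/(6·2)=-7/20, b=Δ0−h0·(2M0+M1)/6=12/5
seg 1: a=5, c=M1/2=-21/10, d=(M2−M1)/(6·1)=9/10, b=Δ1−h1·(2M1+M2)/6=-9/5
seg 2: a=2, c=M2/2=3/5, d=(M3−M2)/(6·2)=-1/10, b=Δ2−h2·(2M2+M3)/6=-33/10
t_q=3/2 → seg 0, τ=3/2; S=3+12/5·τ+0·τ²+-7/20·τ³=867/160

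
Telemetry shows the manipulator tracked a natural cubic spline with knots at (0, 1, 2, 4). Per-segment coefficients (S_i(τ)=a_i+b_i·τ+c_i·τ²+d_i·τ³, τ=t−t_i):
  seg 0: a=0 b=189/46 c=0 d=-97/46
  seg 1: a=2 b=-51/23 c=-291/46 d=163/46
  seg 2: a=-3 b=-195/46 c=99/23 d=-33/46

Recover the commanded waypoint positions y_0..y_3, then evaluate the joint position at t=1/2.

y_0 = S_0(0) = a_0 = 0
y_1 = S_1(0) = a_1 = 2
y_2 = S_2(0) = a_2 = -3
y_3 = S_2(2) = 0
t_q=1/2 is in segment 0 (τ=1/2); S_0(τ)=659/368

y_0=0 y_1=2 y_2=-3 y_3=0
S(1/2) = 659/368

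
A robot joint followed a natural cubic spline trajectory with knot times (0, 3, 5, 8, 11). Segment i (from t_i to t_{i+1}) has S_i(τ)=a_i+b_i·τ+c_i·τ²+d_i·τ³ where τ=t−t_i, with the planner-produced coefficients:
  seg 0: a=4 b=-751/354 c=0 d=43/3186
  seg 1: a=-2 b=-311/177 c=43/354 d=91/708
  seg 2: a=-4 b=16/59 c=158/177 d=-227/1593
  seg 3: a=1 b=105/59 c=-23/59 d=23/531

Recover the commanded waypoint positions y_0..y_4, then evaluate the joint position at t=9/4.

y_0=4 y_1=-2 y_2=-4 y_3=1 y_4=4
S(9/4) = -4679/7552

y_0 = S_0(0) = a_0 = 4
y_1 = S_1(0) = a_1 = -2
y_2 = S_2(0) = a_2 = -4
y_3 = S_3(0) = a_3 = 1
y_4 = S_3(3) = 4
t_q=9/4 is in segment 0 (τ=9/4); S_0(τ)=-4679/7552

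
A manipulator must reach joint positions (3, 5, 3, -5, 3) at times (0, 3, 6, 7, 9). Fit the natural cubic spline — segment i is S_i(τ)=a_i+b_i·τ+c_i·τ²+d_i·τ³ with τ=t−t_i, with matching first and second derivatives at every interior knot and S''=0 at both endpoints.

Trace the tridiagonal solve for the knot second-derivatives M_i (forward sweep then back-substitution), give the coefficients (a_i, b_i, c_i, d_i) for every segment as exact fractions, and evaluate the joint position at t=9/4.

  seg 0: a=3 b=4/85 c=0 d=158/2295
  seg 1: a=5 b=162/85 c=158/255 d=-226/459
  seg 2: a=3 b=-652/85 c=-324/85 d=296/85
  seg 3: a=-5 b=-412/85 c=564/85 d=-94/85
S(9/4) = 10581/2720

Δ: Δ0=2/3, Δ1=-2/3, Δ2=-8, Δ3=4
row 1: diag=12, rhs=-8; c'=1/4, d'=-2/3
row 2: denom=8−3·1/4=29/4; d'=(-44−3·-2/3)/(29/4)=-168/29
row 3: denom=6−1·4/29=170/29; d'=(72−1·-168/29)/(170/29)=1128/85
back: M3=1128/85
back: M2=-168/29−4/29·1128/85=-648/85
back: M1=-2/3−1/4·-648/85=316/255
M: M0=0, M1=316/255, M2=-648/85, M3=1128/85, M4=0
seg 0: a=3, c=M0/2=0, d=(M1−M0)/(6·3)=158/2295, b=Δ0−h0·(2M0+M1)/6=4/85
seg 1: a=5, c=M1/2=158/255, d=(M2−M1)/(6·3)=-226/459, b=Δ1−h1·(2M1+M2)/6=162/85
seg 2: a=3, c=M2/2=-324/85, d=(M3−M2)/(6·1)=296/85, b=Δ2−h2·(2M2+M3)/6=-652/85
seg 3: a=-5, c=M3/2=564/85, d=(M4−M3)/(6·2)=-94/85, b=Δ3−h3·(2M3+M4)/6=-412/85
t_q=9/4 → seg 0, τ=9/4; S=3+4/85·τ+0·τ²+158/2295·τ³=10581/2720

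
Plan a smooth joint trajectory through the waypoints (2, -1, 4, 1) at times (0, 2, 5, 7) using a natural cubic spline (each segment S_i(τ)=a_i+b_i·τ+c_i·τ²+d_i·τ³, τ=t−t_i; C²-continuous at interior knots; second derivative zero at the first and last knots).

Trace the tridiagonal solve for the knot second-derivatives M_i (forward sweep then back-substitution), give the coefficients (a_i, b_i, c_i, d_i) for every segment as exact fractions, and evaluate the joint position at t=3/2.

Δ: Δ0=-3/2, Δ1=5/3, Δ2=-3/2
row 1: diag=10, rhs=19; c'=3/10, d'=19/10
row 2: denom=10−3·3/10=91/10; d'=(-19−3·19/10)/(91/10)=-19/7
back: M2=-19/7
back: M1=19/10−3/10·-19/7=19/7
M: M0=0, M1=19/7, M2=-19/7, M3=0
seg 0: a=2, c=M0/2=0, d=(M1−M0)/(6·2)=19/84, b=Δ0−h0·(2M0+M1)/6=-101/42
seg 1: a=-1, c=M1/2=19/14, d=(M2−M1)/(6·3)=-19/63, b=Δ1−h1·(2M1+M2)/6=13/42
seg 2: a=4, c=M2/2=-19/14, d=(M3−M2)/(6·2)=19/84, b=Δ2−h2·(2M2+M3)/6=13/42
t_q=3/2 → seg 0, τ=3/2; S=2+-101/42·τ+0·τ²+19/84·τ³=-27/32

  seg 0: a=2 b=-101/42 c=0 d=19/84
  seg 1: a=-1 b=13/42 c=19/14 d=-19/63
  seg 2: a=4 b=13/42 c=-19/14 d=19/84
S(3/2) = -27/32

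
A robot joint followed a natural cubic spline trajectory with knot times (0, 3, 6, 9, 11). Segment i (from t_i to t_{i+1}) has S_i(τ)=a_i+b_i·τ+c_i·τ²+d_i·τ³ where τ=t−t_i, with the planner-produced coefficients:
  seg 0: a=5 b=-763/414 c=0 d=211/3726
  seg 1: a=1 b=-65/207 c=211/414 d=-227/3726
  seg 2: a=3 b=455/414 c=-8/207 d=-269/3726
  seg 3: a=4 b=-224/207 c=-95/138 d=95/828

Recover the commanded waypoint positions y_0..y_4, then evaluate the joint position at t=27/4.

y_0 = S_0(0) = a_0 = 5
y_1 = S_1(0) = a_1 = 1
y_2 = S_2(0) = a_2 = 3
y_3 = S_3(0) = a_3 = 4
y_4 = S_3(2) = 0
t_q=27/4 is in segment 2 (τ=3/4); S_2(τ)=11105/2944

y_0=5 y_1=1 y_2=3 y_3=4 y_4=0
S(27/4) = 11105/2944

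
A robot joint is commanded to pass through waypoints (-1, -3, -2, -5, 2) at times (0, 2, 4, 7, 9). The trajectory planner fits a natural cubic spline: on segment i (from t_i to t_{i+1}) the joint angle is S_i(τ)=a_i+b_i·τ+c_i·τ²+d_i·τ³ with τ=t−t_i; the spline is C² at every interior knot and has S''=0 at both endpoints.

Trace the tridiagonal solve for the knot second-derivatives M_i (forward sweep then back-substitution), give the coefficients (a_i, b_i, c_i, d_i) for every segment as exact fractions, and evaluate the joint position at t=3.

Δ: Δ0=-1, Δ1=1/2, Δ2=-1, Δ3=7/2
row 1: diag=8, rhs=9; c'=1/4, d'=9/8
row 2: denom=10−2·1/4=19/2; d'=(-9−2·9/8)/(19/2)=-45/38
row 3: denom=10−3·6/19=172/19; d'=(27−3·-45/38)/(172/19)=27/8
back: M3=27/8
back: M2=-45/38−6/19·27/8=-9/4
back: M1=9/8−1/4·-9/4=27/16
M: M0=0, M1=27/16, M2=-9/4, M3=27/8, M4=0
seg 0: a=-1, c=M0/2=0, d=(M1−M0)/(6·2)=9/64, b=Δ0−h0·(2M0+M1)/6=-25/16
seg 1: a=-3, c=M1/2=27/32, d=(M2−M1)/(6·2)=-21/64, b=Δ1−h1·(2M1+M2)/6=1/8
seg 2: a=-2, c=M2/2=-9/8, d=(M3−M2)/(6·3)=5/16, b=Δ2−h2·(2M2+M3)/6=-7/16
seg 3: a=-5, c=M3/2=27/16, d=(M4−M3)/(6·2)=-9/32, b=Δ3−h3·(2M3+M4)/6=5/4
t_q=3 → seg 1, τ=1; S=-3+1/8·τ+27/32·τ²+-21/64·τ³=-151/64

  seg 0: a=-1 b=-25/16 c=0 d=9/64
  seg 1: a=-3 b=1/8 c=27/32 d=-21/64
  seg 2: a=-2 b=-7/16 c=-9/8 d=5/16
  seg 3: a=-5 b=5/4 c=27/16 d=-9/32
S(3) = -151/64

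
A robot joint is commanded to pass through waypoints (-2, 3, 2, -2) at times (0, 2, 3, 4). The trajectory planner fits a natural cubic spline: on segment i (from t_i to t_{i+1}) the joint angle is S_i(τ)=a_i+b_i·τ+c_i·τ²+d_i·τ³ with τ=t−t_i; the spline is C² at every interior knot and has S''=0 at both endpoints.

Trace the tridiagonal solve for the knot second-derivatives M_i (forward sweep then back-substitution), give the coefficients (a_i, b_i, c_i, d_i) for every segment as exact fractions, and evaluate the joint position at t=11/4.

Δ: Δ0=5/2, Δ1=-1, Δ2=-4
row 1: diag=6, rhs=-21; c'=1/6, d'=-7/2
row 2: denom=4−1·1/6=23/6; d'=(-18−1·-7/2)/(23/6)=-87/23
back: M2=-87/23
back: M1=-7/2−1/6·-87/23=-66/23
M: M0=0, M1=-66/23, M2=-87/23, M3=0
seg 0: a=-2, c=M0/2=0, d=(M1−M0)/(6·2)=-11/46, b=Δ0−h0·(2M0+M1)/6=159/46
seg 1: a=3, c=M1/2=-33/23, d=(M2−M1)/(6·1)=-7/46, b=Δ1−h1·(2M1+M2)/6=27/46
seg 2: a=2, c=M2/2=-87/46, d=(M3−M2)/(6·1)=29/46, b=Δ2−h2·(2M2+M3)/6=-63/23
t_q=11/4 → seg 1, τ=3/4; S=3+27/46·τ+-33/23·τ²+-7/46·τ³=7563/2944

  seg 0: a=-2 b=159/46 c=0 d=-11/46
  seg 1: a=3 b=27/46 c=-33/23 d=-7/46
  seg 2: a=2 b=-63/23 c=-87/46 d=29/46
S(11/4) = 7563/2944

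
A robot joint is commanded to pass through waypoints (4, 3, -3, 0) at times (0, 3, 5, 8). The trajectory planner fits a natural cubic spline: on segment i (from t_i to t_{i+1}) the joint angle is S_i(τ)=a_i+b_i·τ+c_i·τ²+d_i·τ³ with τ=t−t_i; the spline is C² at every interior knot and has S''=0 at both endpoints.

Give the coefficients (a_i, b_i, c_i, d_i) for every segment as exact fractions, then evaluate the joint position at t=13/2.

  seg 0: a=4 b=3/4 c=0 d=-13/108
  seg 1: a=3 b=-5/2 c=-13/12 d=5/12
  seg 2: a=-3 b=-11/6 c=17/12 d=-17/108
S(13/2) = -99/32

Δ: Δ0=-1/3, Δ1=-3, Δ2=1
row 1: diag=10, rhs=-16; c'=1/5, d'=-8/5
row 2: denom=10−2·1/5=48/5; d'=(24−2·-8/5)/(48/5)=17/6
back: M2=17/6
back: M1=-8/5−1/5·17/6=-13/6
M: M0=0, M1=-13/6, M2=17/6, M3=0
seg 0: a=4, c=M0/2=0, d=(M1−M0)/(6·3)=-13/108, b=Δ0−h0·(2M0+M1)/6=3/4
seg 1: a=3, c=M1/2=-13/12, d=(M2−M1)/(6·2)=5/12, b=Δ1−h1·(2M1+M2)/6=-5/2
seg 2: a=-3, c=M2/2=17/12, d=(M3−M2)/(6·3)=-17/108, b=Δ2−h2·(2M2+M3)/6=-11/6
t_q=13/2 → seg 2, τ=3/2; S=-3+-11/6·τ+17/12·τ²+-17/108·τ³=-99/32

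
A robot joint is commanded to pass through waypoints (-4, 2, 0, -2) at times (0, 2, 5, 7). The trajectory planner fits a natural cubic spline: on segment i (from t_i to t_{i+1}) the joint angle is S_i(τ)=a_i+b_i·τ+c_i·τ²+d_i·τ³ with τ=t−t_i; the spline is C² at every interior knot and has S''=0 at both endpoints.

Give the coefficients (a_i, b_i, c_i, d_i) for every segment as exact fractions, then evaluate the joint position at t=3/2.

Δ: Δ0=3, Δ1=-2/3, Δ2=-1
row 1: diag=10, rhs=-22; c'=3/10, d'=-11/5
row 2: denom=10−3·3/10=91/10; d'=(-2−3·-11/5)/(91/10)=46/91
back: M2=46/91
back: M1=-11/5−3/10·46/91=-214/91
M: M0=0, M1=-214/91, M2=46/91, M3=0
seg 0: a=-4, c=M0/2=0, d=(M1−M0)/(6·2)=-107/546, b=Δ0−h0·(2M0+M1)/6=1033/273
seg 1: a=2, c=M1/2=-107/91, d=(M2−M1)/(6·3)=10/63, b=Δ1−h1·(2M1+M2)/6=391/273
seg 2: a=0, c=M2/2=23/91, d=(M3−M2)/(6·2)=-23/546, b=Δ2−h2·(2M2+M3)/6=-365/273
t_q=3/2 → seg 0, τ=3/2; S=-4+1033/273·τ+0·τ²+-107/546·τ³=211/208

  seg 0: a=-4 b=1033/273 c=0 d=-107/546
  seg 1: a=2 b=391/273 c=-107/91 d=10/63
  seg 2: a=0 b=-365/273 c=23/91 d=-23/546
S(3/2) = 211/208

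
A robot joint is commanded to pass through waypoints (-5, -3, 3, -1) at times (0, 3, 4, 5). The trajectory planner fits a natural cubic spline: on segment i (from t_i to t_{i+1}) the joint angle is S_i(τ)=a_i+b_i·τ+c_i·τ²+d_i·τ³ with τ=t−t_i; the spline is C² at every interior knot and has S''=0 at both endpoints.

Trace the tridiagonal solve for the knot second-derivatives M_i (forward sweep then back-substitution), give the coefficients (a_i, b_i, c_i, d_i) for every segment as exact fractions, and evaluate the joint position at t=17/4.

Δ: Δ0=2/3, Δ1=6, Δ2=-4
row 1: diag=8, rhs=32; c'=1/8, d'=4
row 2: denom=4−1·1/8=31/8; d'=(-60−1·4)/(31/8)=-512/31
back: M2=-512/31
back: M1=4−1/8·-512/31=188/31
M: M0=0, M1=188/31, M2=-512/31, M3=0
seg 0: a=-5, c=M0/2=0, d=(M1−M0)/(6·3)=94/279, b=Δ0−h0·(2M0+M1)/6=-220/93
seg 1: a=-3, c=M1/2=94/31, d=(M2−M1)/(6·1)=-350/93, b=Δ1−h1·(2M1+M2)/6=626/93
seg 2: a=3, c=M2/2=-256/31, d=(M3−M2)/(6·1)=256/93, b=Δ2−h2·(2M2+M3)/6=140/93
t_q=17/4 → seg 2, τ=1/4; S=3+140/93·τ+-256/31·τ²+256/93·τ³=90/31

  seg 0: a=-5 b=-220/93 c=0 d=94/279
  seg 1: a=-3 b=626/93 c=94/31 d=-350/93
  seg 2: a=3 b=140/93 c=-256/31 d=256/93
S(17/4) = 90/31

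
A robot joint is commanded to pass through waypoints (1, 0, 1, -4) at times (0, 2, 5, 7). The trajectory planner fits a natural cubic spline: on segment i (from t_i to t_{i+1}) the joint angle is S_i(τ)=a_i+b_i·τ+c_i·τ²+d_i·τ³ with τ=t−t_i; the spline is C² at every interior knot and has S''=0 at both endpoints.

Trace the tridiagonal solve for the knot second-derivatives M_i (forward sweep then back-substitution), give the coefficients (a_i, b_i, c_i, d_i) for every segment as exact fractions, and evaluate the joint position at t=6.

Δ: Δ0=-1/2, Δ1=1/3, Δ2=-5/2
row 1: diag=10, rhs=5; c'=3/10, d'=1/2
row 2: denom=10−3·3/10=91/10; d'=(-17−3·1/2)/(91/10)=-185/91
back: M2=-185/91
back: M1=1/2−3/10·-185/91=101/91
M: M0=0, M1=101/91, M2=-185/91, M3=0
seg 0: a=1, c=M0/2=0, d=(M1−M0)/(6·2)=101/1092, b=Δ0−h0·(2M0+M1)/6=-475/546
seg 1: a=0, c=M1/2=101/182, d=(M2−M1)/(6·3)=-11/63, b=Δ1−h1·(2M1+M2)/6=131/546
seg 2: a=1, c=M2/2=-185/182, d=(M3−M2)/(6·2)=185/1092, b=Δ2−h2·(2M2+M3)/6=-625/546
t_q=6 → seg 2, τ=1; S=1+-625/546·τ+-185/182·τ²+185/1092·τ³=-361/364

  seg 0: a=1 b=-475/546 c=0 d=101/1092
  seg 1: a=0 b=131/546 c=101/182 d=-11/63
  seg 2: a=1 b=-625/546 c=-185/182 d=185/1092
S(6) = -361/364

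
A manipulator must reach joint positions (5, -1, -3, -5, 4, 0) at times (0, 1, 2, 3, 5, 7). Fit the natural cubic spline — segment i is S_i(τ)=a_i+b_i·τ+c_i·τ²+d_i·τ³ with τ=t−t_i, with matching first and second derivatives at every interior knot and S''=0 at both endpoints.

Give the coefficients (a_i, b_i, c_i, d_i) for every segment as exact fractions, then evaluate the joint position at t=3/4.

  seg 0: a=5 b=-4505/628 c=0 d=737/628
  seg 1: a=-1 b=-1147/314 c=2211/628 d=-1173/628
  seg 2: a=-3 b=-1391/628 c=-327/157 d=1443/628
  seg 3: a=-5 b=161/314 c=3021/628 d=-1769/1256
  seg 4: a=4 b=448/157 c=-1143/314 d=381/628
S(3/4) = 4619/40192

Δ: Δ0=-6, Δ1=-2, Δ2=-2, Δ3=9/2, Δ4=-2
row 1: diag=4, rhs=24; c'=1/4, d'=6
row 2: denom=4−1·1/4=15/4; d'=(0−1·6)/(15/4)=-8/5
row 3: denom=6−1·4/15=86/15; d'=(39−1·-8/5)/(86/15)=609/86
row 4: denom=8−2·15/43=314/43; d'=(-39−2·609/86)/(314/43)=-1143/157
back: M4=-1143/157
back: M3=609/86−15/43·-1143/157=3021/314
back: M2=-8/5−4/15·3021/314=-654/157
back: M1=6−1/4·-654/157=2211/314
M: M0=0, M1=2211/314, M2=-654/157, M3=3021/314, M4=-1143/157, M5=0
seg 0: a=5, c=M0/2=0, d=(M1−M0)/(6·1)=737/628, b=Δ0−h0·(2M0+M1)/6=-4505/628
seg 1: a=-1, c=M1/2=2211/628, d=(M2−M1)/(6·1)=-1173/628, b=Δ1−h1·(2M1+M2)/6=-1147/314
seg 2: a=-3, c=M2/2=-327/157, d=(M3−M2)/(6·1)=1443/628, b=Δ2−h2·(2M2+M3)/6=-1391/628
seg 3: a=-5, c=M3/2=3021/628, d=(M4−M3)/(6·2)=-1769/1256, b=Δ3−h3·(2M3+M4)/6=161/314
seg 4: a=4, c=M4/2=-1143/314, d=(M5−M4)/(6·2)=381/628, b=Δ4−h4·(2M4+M5)/6=448/157
t_q=3/4 → seg 0, τ=3/4; S=5+-4505/628·τ+0·τ²+737/628·τ³=4619/40192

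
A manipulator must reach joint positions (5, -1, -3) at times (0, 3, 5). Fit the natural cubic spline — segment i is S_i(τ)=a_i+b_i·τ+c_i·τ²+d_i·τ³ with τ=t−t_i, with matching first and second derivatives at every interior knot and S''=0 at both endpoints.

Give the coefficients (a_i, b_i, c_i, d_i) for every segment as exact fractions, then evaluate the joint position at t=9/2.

  seg 0: a=5 b=-23/10 c=0 d=1/30
  seg 1: a=-1 b=-7/5 c=3/10 d=-1/20
S(9/2) = -83/32

Δ: Δ0=-2, Δ1=-1
row 1: diag=10, rhs=6; c'=1/5, d'=3/5
back: M1=3/5
M: M0=0, M1=3/5, M2=0
seg 0: a=5, c=M0/2=0, d=(M1−M0)/(6·3)=1/30, b=Δ0−h0·(2M0+M1)/6=-23/10
seg 1: a=-1, c=M1/2=3/10, d=(M2−M1)/(6·2)=-1/20, b=Δ1−h1·(2M1+M2)/6=-7/5
t_q=9/2 → seg 1, τ=3/2; S=-1+-7/5·τ+3/10·τ²+-1/20·τ³=-83/32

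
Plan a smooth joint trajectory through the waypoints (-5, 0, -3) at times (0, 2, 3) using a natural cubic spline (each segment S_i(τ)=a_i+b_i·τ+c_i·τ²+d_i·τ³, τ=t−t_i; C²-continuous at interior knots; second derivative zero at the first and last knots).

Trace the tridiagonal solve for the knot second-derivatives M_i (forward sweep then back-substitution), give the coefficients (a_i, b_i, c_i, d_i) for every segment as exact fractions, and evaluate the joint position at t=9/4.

Δ: Δ0=5/2, Δ1=-3
row 1: diag=6, rhs=-33; c'=1/6, d'=-11/2
back: M1=-11/2
M: M0=0, M1=-11/2, M2=0
seg 0: a=-5, c=M0/2=0, d=(M1−M0)/(6·2)=-11/24, b=Δ0−h0·(2M0+M1)/6=13/3
seg 1: a=0, c=M1/2=-11/4, d=(M2−M1)/(6·1)=11/12, b=Δ1−h1·(2M1+M2)/6=-7/6
t_q=9/4 → seg 1, τ=1/4; S=0+-7/6·τ+-11/4·τ²+11/12·τ³=-115/256

  seg 0: a=-5 b=13/3 c=0 d=-11/24
  seg 1: a=0 b=-7/6 c=-11/4 d=11/12
S(9/4) = -115/256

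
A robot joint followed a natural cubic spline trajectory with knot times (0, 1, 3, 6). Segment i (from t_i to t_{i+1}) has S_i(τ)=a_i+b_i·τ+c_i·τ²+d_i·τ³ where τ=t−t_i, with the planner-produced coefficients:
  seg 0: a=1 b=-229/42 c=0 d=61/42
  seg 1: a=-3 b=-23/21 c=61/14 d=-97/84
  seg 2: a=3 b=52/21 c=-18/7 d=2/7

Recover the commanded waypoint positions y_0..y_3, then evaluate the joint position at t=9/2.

y_0 = S_0(0) = a_0 = 1
y_1 = S_1(0) = a_1 = -3
y_2 = S_2(0) = a_2 = 3
y_3 = S_2(3) = -5
t_q=9/2 is in segment 2 (τ=3/2); S_2(τ)=53/28

y_0=1 y_1=-3 y_2=3 y_3=-5
S(9/2) = 53/28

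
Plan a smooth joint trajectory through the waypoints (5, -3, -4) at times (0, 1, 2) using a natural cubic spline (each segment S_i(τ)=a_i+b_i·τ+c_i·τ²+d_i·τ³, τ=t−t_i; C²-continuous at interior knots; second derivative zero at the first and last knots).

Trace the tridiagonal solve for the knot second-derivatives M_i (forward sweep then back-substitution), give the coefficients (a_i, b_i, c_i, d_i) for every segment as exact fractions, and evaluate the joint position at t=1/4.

  seg 0: a=5 b=-39/4 c=0 d=7/4
  seg 1: a=-3 b=-9/2 c=21/4 d=-7/4
S(1/4) = 663/256

Δ: Δ0=-8, Δ1=-1
row 1: diag=4, rhs=42; c'=1/4, d'=21/2
back: M1=21/2
M: M0=0, M1=21/2, M2=0
seg 0: a=5, c=M0/2=0, d=(M1−M0)/(6·1)=7/4, b=Δ0−h0·(2M0+M1)/6=-39/4
seg 1: a=-3, c=M1/2=21/4, d=(M2−M1)/(6·1)=-7/4, b=Δ1−h1·(2M1+M2)/6=-9/2
t_q=1/4 → seg 0, τ=1/4; S=5+-39/4·τ+0·τ²+7/4·τ³=663/256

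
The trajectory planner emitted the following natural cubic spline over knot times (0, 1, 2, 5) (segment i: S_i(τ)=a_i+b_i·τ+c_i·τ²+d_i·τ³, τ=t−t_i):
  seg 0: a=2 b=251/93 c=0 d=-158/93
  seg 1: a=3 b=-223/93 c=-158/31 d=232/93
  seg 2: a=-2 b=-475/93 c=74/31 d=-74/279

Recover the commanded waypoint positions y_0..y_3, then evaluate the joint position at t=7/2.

y_0 = S_0(0) = a_0 = 2
y_1 = S_1(0) = a_1 = 3
y_2 = S_2(0) = a_2 = -2
y_3 = S_2(3) = -3
t_q=7/2 is in segment 2 (τ=3/2); S_2(τ)=-643/124

y_0=2 y_1=3 y_2=-2 y_3=-3
S(7/2) = -643/124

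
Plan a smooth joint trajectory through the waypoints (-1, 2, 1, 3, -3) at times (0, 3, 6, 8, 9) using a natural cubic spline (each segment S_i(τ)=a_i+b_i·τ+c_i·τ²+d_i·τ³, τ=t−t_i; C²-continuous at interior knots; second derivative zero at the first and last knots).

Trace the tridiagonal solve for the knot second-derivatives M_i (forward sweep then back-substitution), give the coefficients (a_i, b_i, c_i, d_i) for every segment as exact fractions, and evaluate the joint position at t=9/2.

  seg 0: a=-1 b=520/309 c=0 d=-211/2781
  seg 1: a=2 b=-113/309 c=-211/309 d=643/2781
  seg 2: a=1 b=550/309 c=144/103 d=-1105/1236
  seg 3: a=3 b=-1037/309 c=-817/206 d=817/618
S(9/2) = 573/824

Δ: Δ0=1, Δ1=-1/3, Δ2=1, Δ3=-6
row 1: diag=12, rhs=-8; c'=1/4, d'=-2/3
row 2: denom=10−3·1/4=37/4; d'=(8−3·-2/3)/(37/4)=40/37
row 3: denom=6−2·8/37=206/37; d'=(-42−2·40/37)/(206/37)=-817/103
back: M3=-817/103
back: M2=40/37−8/37·-817/103=288/103
back: M1=-2/3−1/4·288/103=-422/309
M: M0=0, M1=-422/309, M2=288/103, M3=-817/103, M4=0
seg 0: a=-1, c=M0/2=0, d=(M1−M0)/(6·3)=-211/2781, b=Δ0−h0·(2M0+M1)/6=520/309
seg 1: a=2, c=M1/2=-211/309, d=(M2−M1)/(6·3)=643/2781, b=Δ1−h1·(2M1+M2)/6=-113/309
seg 2: a=1, c=M2/2=144/103, d=(M3−M2)/(6·2)=-1105/1236, b=Δ2−h2·(2M2+M3)/6=550/309
seg 3: a=3, c=M3/2=-817/206, d=(M4−M3)/(6·1)=817/618, b=Δ3−h3·(2M3+M4)/6=-1037/309
t_q=9/2 → seg 1, τ=3/2; S=2+-113/309·τ+-211/309·τ²+643/2781·τ³=573/824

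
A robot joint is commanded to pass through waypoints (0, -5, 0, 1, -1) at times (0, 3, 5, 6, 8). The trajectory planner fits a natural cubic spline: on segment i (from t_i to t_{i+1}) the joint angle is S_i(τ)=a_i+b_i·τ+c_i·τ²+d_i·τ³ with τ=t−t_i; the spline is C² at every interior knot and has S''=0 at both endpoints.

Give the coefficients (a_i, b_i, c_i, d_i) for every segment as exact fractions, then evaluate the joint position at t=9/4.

  seg 0: a=0 b=-6137/1956 c=0 d=959/5868
  seg 1: a=-5 b=1247/978 c=959/652 d=-1679/3912
  seg 2: a=0 b=982/489 c=-180/163 d=47/489
  seg 3: a=1 b=43/489 c=-133/163 d=133/978
S(9/4) = -216897/41728

Δ: Δ0=-5/3, Δ1=5/2, Δ2=1, Δ3=-1
row 1: diag=10, rhs=25; c'=1/5, d'=5/2
row 2: denom=6−2·1/5=28/5; d'=(-9−2·5/2)/(28/5)=-5/2
row 3: denom=6−1·5/28=163/28; d'=(-12−1·-5/2)/(163/28)=-266/163
back: M3=-266/163
back: M2=-5/2−5/28·-266/163=-360/163
back: M1=5/2−1/5·-360/163=959/326
M: M0=0, M1=959/326, M2=-360/163, M3=-266/163, M4=0
seg 0: a=0, c=M0/2=0, d=(M1−M0)/(6·3)=959/5868, b=Δ0−h0·(2M0+M1)/6=-6137/1956
seg 1: a=-5, c=M1/2=959/652, d=(M2−M1)/(6·2)=-1679/3912, b=Δ1−h1·(2M1+M2)/6=1247/978
seg 2: a=0, c=M2/2=-180/163, d=(M3−M2)/(6·1)=47/489, b=Δ2−h2·(2M2+M3)/6=982/489
seg 3: a=1, c=M3/2=-133/163, d=(M4−M3)/(6·2)=133/978, b=Δ3−h3·(2M3+M4)/6=43/489
t_q=9/4 → seg 0, τ=9/4; S=0+-6137/1956·τ+0·τ²+959/5868·τ³=-216897/41728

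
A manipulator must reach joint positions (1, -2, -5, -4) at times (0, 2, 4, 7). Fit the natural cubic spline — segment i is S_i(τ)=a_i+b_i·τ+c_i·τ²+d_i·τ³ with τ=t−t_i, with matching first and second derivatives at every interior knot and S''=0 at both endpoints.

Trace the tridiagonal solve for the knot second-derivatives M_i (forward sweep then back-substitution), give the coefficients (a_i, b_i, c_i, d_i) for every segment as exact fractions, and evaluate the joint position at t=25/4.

Δ: Δ0=-3/2, Δ1=-3/2, Δ2=1/3
row 1: diag=8, rhs=0; c'=1/4, d'=0
row 2: denom=10−2·1/4=19/2; d'=(11−2·0)/(19/2)=22/19
back: M2=22/19
back: M1=0−1/4·22/19=-11/38
M: M0=0, M1=-11/38, M2=22/19, M3=0
seg 0: a=1, c=M0/2=0, d=(M1−M0)/(6·2)=-11/456, b=Δ0−h0·(2M0+M1)/6=-80/57
seg 1: a=-2, c=M1/2=-11/76, d=(M2−M1)/(6·2)=55/456, b=Δ1−h1·(2M1+M2)/6=-193/114
seg 2: a=-5, c=M2/2=11/19, d=(M3−M2)/(6·3)=-11/171, b=Δ2−h2·(2M2+M3)/6=-47/57
t_q=25/4 → seg 2, τ=9/4; S=-5+-47/57·τ+11/19·τ²+-11/171·τ³=-5663/1216

  seg 0: a=1 b=-80/57 c=0 d=-11/456
  seg 1: a=-2 b=-193/114 c=-11/76 d=55/456
  seg 2: a=-5 b=-47/57 c=11/19 d=-11/171
S(25/4) = -5663/1216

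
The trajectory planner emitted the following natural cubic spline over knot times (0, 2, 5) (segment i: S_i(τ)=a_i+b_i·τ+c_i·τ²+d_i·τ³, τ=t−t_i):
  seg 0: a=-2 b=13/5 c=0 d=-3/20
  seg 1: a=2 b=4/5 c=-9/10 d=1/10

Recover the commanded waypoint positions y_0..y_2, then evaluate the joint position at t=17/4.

y_0=-2 y_1=2 y_2=-1
S(17/4) = 49/128

y_0 = S_0(0) = a_0 = -2
y_1 = S_1(0) = a_1 = 2
y_2 = S_1(3) = -1
t_q=17/4 is in segment 1 (τ=9/4); S_1(τ)=49/128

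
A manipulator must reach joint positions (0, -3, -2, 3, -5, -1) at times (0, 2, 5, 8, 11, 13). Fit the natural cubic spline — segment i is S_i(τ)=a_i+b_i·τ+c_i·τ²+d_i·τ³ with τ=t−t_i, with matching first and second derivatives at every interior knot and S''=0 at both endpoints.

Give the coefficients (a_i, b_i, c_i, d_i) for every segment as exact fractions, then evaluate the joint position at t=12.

Δ: Δ0=-3/2, Δ1=1/3, Δ2=5/3, Δ3=-8/3, Δ4=2
row 1: diag=10, rhs=11; c'=3/10, d'=11/10
row 2: denom=12−3·3/10=111/10; d'=(8−3·11/10)/(111/10)=47/111
row 3: denom=12−3·10/37=414/37; d'=(-26−3·47/111)/(414/37)=-1009/414
row 4: denom=10−3·37/138=423/46; d'=(28−3·-1009/414)/(423/46)=4873/1269
back: M4=4873/1269
back: M3=-1009/414−37/138·4873/1269=-13198/3807
back: M2=47/111−10/37·-13198/3807=5179/3807
back: M1=11/10−3/10·5179/3807=878/1269
M: M0=0, M1=878/1269, M2=5179/3807, M3=-13198/3807, M4=4873/1269, M5=0
seg 0: a=0, c=M0/2=0, d=(M1−M0)/(6·2)=439/7614, b=Δ0−h0·(2M0+M1)/6=-13177/7614
seg 1: a=-3, c=M1/2=439/1269, d=(M2−M1)/(6·3)=2545/68526, b=Δ1−h1·(2M1+M2)/6=-7909/7614
seg 2: a=-2, c=M2/2=5179/7614, d=(M3−M2)/(6·3)=-391/1458, b=Δ2−h2·(2M2+M3)/6=7765/3807
seg 3: a=3, c=M3/2=-6599/3807, d=(M4−M3)/(6·3)=27817/68526, b=Δ3−h3·(2M3+M4)/6=-8527/7614
seg 4: a=-5, c=M4/2=4873/2538, d=(M5−M4)/(6·2)=-4873/15228, b=Δ4−h4·(2M4+M5)/6=-2132/3807
t_q=12 → seg 4, τ=1; S=-5+-2132/3807·τ+4873/2538·τ²+-4873/15228·τ³=-20101/5076

  seg 0: a=0 b=-13177/7614 c=0 d=439/7614
  seg 1: a=-3 b=-7909/7614 c=439/1269 d=2545/68526
  seg 2: a=-2 b=7765/3807 c=5179/7614 d=-391/1458
  seg 3: a=3 b=-8527/7614 c=-6599/3807 d=27817/68526
  seg 4: a=-5 b=-2132/3807 c=4873/2538 d=-4873/15228
S(12) = -20101/5076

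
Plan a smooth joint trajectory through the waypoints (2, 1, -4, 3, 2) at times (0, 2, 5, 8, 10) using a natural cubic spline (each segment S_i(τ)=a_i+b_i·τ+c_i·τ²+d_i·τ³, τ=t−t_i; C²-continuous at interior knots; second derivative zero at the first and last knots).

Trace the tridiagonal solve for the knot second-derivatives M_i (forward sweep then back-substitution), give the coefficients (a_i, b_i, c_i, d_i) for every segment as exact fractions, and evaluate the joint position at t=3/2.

  seg 0: a=2 b=2/51 c=0 d=-55/408
  seg 1: a=1 b=-161/102 c=-55/68 d=53/204
  seg 2: a=-4 b=7/12 c=26/17 d=-193/612
  seg 3: a=3 b=127/102 c=-89/68 d=89/408
S(3/2) = 1745/1088

Δ: Δ0=-1/2, Δ1=-5/3, Δ2=7/3, Δ3=-1/2
row 1: diag=10, rhs=-7; c'=3/10, d'=-7/10
row 2: denom=12−3·3/10=111/10; d'=(24−3·-7/10)/(111/10)=87/37
row 3: denom=10−3·10/37=340/37; d'=(-17−3·87/37)/(340/37)=-89/34
back: M3=-89/34
back: M2=87/37−10/37·-89/34=52/17
back: M1=-7/10−3/10·52/17=-55/34
M: M0=0, M1=-55/34, M2=52/17, M3=-89/34, M4=0
seg 0: a=2, c=M0/2=0, d=(M1−M0)/(6·2)=-55/408, b=Δ0−h0·(2M0+M1)/6=2/51
seg 1: a=1, c=M1/2=-55/68, d=(M2−M1)/(6·3)=53/204, b=Δ1−h1·(2M1+M2)/6=-161/102
seg 2: a=-4, c=M2/2=26/17, d=(M3−M2)/(6·3)=-193/612, b=Δ2−h2·(2M2+M3)/6=7/12
seg 3: a=3, c=M3/2=-89/68, d=(M4−M3)/(6·2)=89/408, b=Δ3−h3·(2M3+M4)/6=127/102
t_q=3/2 → seg 0, τ=3/2; S=2+2/51·τ+0·τ²+-55/408·τ³=1745/1088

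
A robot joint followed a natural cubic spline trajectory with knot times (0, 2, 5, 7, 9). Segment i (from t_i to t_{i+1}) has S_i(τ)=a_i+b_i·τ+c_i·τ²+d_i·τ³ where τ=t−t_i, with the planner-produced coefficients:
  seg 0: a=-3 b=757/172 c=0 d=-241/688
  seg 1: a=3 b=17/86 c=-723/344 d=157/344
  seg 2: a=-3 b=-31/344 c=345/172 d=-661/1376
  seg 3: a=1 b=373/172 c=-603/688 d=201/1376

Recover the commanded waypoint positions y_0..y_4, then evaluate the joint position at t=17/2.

y_0 = S_0(0) = a_0 = -3
y_1 = S_1(0) = a_1 = 3
y_2 = S_2(0) = a_2 = -3
y_3 = S_3(0) = a_3 = 1
y_4 = S_3(2) = 3
t_q=17/2 is in segment 3 (τ=3/2); S_3(τ)=30535/11008

y_0=-3 y_1=3 y_2=-3 y_3=1 y_4=3
S(17/2) = 30535/11008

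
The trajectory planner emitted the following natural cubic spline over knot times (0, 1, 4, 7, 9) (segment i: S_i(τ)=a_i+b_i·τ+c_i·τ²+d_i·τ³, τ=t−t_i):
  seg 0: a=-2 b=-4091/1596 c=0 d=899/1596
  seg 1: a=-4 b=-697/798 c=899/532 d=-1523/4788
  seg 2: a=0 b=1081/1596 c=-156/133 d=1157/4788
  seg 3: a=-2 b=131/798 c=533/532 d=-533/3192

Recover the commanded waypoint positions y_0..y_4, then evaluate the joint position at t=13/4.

y_0=-2 y_1=-4 y_2=0 y_3=-2 y_4=1
S(13/4) = -35191/34048

y_0 = S_0(0) = a_0 = -2
y_1 = S_1(0) = a_1 = -4
y_2 = S_2(0) = a_2 = 0
y_3 = S_3(0) = a_3 = -2
y_4 = S_3(2) = 1
t_q=13/4 is in segment 1 (τ=9/4); S_1(τ)=-35191/34048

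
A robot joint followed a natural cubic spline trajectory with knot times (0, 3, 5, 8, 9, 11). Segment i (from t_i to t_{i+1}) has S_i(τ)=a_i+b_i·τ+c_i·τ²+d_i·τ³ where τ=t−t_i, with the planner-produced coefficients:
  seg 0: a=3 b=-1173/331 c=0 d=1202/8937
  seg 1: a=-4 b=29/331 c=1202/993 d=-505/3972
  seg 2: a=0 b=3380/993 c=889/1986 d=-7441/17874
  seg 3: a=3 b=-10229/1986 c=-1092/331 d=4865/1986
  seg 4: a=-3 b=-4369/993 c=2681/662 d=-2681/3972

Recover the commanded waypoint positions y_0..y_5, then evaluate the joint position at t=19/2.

y_0 = S_0(0) = a_0 = 3
y_1 = S_1(0) = a_1 = -4
y_2 = S_2(0) = a_2 = 0
y_3 = S_3(0) = a_3 = 3
y_4 = S_4(0) = a_4 = -3
y_5 = S_4(2) = -1
t_q=19/2 is in segment 4 (τ=1/2); S_4(τ)=-45247/10592

y_0=3 y_1=-4 y_2=0 y_3=3 y_4=-3 y_5=-1
S(19/2) = -45247/10592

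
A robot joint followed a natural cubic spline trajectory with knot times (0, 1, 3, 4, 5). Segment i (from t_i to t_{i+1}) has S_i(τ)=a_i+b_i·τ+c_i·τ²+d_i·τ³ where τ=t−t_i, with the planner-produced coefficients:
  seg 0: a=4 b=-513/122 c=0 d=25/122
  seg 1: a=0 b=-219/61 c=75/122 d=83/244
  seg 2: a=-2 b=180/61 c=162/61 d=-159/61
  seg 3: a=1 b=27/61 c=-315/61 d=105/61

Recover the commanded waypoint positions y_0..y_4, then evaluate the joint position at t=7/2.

y_0 = S_0(0) = a_0 = 4
y_1 = S_1(0) = a_1 = 0
y_2 = S_2(0) = a_2 = -2
y_3 = S_3(0) = a_3 = 1
y_4 = S_3(1) = -2
t_q=7/2 is in segment 2 (τ=1/2); S_2(τ)=-91/488

y_0=4 y_1=0 y_2=-2 y_3=1 y_4=-2
S(7/2) = -91/488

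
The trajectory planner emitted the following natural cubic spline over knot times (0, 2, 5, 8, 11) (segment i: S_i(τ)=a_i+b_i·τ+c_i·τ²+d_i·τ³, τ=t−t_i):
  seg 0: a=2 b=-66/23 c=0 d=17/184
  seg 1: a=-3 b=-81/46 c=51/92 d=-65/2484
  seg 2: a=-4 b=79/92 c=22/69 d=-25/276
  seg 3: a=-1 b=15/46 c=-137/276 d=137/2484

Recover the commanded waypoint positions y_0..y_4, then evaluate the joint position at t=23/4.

y_0 = S_0(0) = a_0 = 2
y_1 = S_1(0) = a_1 = -3
y_2 = S_2(0) = a_2 = -4
y_3 = S_3(0) = a_3 = -1
y_4 = S_3(3) = -3
t_q=23/4 is in segment 2 (τ=3/4); S_2(τ)=-823/256

y_0=2 y_1=-3 y_2=-4 y_3=-1 y_4=-3
S(23/4) = -823/256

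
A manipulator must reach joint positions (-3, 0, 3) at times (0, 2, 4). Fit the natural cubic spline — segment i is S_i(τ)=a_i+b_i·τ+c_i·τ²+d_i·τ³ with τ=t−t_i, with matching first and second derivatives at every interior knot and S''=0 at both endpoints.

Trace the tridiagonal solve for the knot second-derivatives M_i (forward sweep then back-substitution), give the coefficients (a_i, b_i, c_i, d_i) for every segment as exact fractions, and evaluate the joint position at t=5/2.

  seg 0: a=-3 b=3/2 c=0 d=0
  seg 1: a=0 b=3/2 c=0 d=0
S(5/2) = 3/4

Δ: Δ0=3/2, Δ1=3/2
row 1: diag=8, rhs=0; c'=1/4, d'=0
back: M1=0
M: M0=0, M1=0, M2=0
seg 0: a=-3, c=M0/2=0, d=(M1−M0)/(6·2)=0, b=Δ0−h0·(2M0+M1)/6=3/2
seg 1: a=0, c=M1/2=0, d=(M2−M1)/(6·2)=0, b=Δ1−h1·(2M1+M2)/6=3/2
t_q=5/2 → seg 1, τ=1/2; S=0+3/2·τ+0·τ²+0·τ³=3/4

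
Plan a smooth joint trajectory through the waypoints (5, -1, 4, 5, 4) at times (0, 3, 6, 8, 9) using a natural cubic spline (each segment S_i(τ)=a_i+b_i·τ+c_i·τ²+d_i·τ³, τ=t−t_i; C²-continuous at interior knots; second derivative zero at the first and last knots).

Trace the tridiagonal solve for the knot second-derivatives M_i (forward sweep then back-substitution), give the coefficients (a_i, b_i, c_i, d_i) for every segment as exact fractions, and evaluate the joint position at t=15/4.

Δ: Δ0=-2, Δ1=5/3, Δ2=1/2, Δ3=-1
row 1: diag=12, rhs=22; c'=1/4, d'=11/6
row 2: denom=10−3·1/4=37/4; d'=(-7−3·11/6)/(37/4)=-50/37
row 3: denom=6−2·8/37=206/37; d'=(-9−2·-50/37)/(206/37)=-233/206
back: M3=-233/206
back: M2=-50/37−8/37·-233/206=-114/103
back: M1=11/6−1/4·-114/103=652/309
M: M0=0, M1=652/309, M2=-114/103, M3=-233/206, M4=0
seg 0: a=5, c=M0/2=0, d=(M1−M0)/(6·3)=326/2781, b=Δ0−h0·(2M0+M1)/6=-944/309
seg 1: a=-1, c=M1/2=326/309, d=(M2−M1)/(6·3)=-497/2781, b=Δ1−h1·(2M1+M2)/6=34/309
seg 2: a=4, c=M2/2=-57/103, d=(M3−M2)/(6·2)=-5/2472, b=Δ2−h2·(2M2+M3)/6=499/309
seg 3: a=5, c=M3/2=-233/412, d=(M4−M3)/(6·1)=233/1236, b=Δ3−h3·(2M3+M4)/6=-385/618
t_q=15/4 → seg 1, τ=3/4; S=-1+34/309·τ+326/309·τ²+-497/2781·τ³=-2633/6592

  seg 0: a=5 b=-944/309 c=0 d=326/2781
  seg 1: a=-1 b=34/309 c=326/309 d=-497/2781
  seg 2: a=4 b=499/309 c=-57/103 d=-5/2472
  seg 3: a=5 b=-385/618 c=-233/412 d=233/1236
S(15/4) = -2633/6592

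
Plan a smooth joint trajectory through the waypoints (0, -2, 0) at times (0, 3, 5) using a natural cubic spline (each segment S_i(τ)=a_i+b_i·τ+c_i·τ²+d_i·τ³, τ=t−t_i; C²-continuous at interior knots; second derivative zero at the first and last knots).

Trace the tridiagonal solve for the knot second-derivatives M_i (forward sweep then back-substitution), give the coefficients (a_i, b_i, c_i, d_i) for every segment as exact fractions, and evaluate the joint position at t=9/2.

Δ: Δ0=-2/3, Δ1=1
row 1: diag=10, rhs=10; c'=1/5, d'=1
back: M1=1
M: M0=0, M1=1, M2=0
seg 0: a=0, c=M0/2=0, d=(M1−M0)/(6·3)=1/18, b=Δ0−h0·(2M0+M1)/6=-7/6
seg 1: a=-2, c=M1/2=1/2, d=(M2−M1)/(6·2)=-1/12, b=Δ1−h1·(2M1+M2)/6=1/3
t_q=9/2 → seg 1, τ=3/2; S=-2+1/3·τ+1/2·τ²+-1/12·τ³=-21/32

  seg 0: a=0 b=-7/6 c=0 d=1/18
  seg 1: a=-2 b=1/3 c=1/2 d=-1/12
S(9/2) = -21/32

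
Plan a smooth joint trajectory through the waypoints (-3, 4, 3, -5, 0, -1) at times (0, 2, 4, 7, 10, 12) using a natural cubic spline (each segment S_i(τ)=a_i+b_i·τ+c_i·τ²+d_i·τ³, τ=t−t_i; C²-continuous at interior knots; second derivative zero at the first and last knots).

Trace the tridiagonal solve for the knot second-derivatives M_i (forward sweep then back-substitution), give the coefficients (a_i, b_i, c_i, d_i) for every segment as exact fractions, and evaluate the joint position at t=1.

Δ: Δ0=7/2, Δ1=-1/2, Δ2=-8/3, Δ3=5/3, Δ4=-1/2
row 1: diag=8, rhs=-24; c'=1/4, d'=-3
row 2: denom=10−2·1/4=19/2; d'=(-13−2·-3)/(19/2)=-14/19
row 3: denom=12−3·6/19=210/19; d'=(26−3·-14/19)/(210/19)=268/105
row 4: denom=10−3·19/70=643/70; d'=(-13−3·268/105)/(643/70)=-1446/643
back: M4=-1446/643
back: M3=268/105−19/70·-1446/643=6101/1929
back: M2=-14/19−6/19·6101/1929=-1116/643
back: M1=-3−1/4·-1116/643=-1650/643
M: M0=0, M1=-1650/643, M2=-1116/643, M3=6101/1929, M4=-1446/643, M5=0
seg 0: a=-3, c=M0/2=0, d=(M1−M0)/(6·2)=-275/1286, b=Δ0−h0·(2M0+M1)/6=5601/1286
seg 1: a=4, c=M1/2=-825/643, d=(M2−M1)/(6·2)=89/1286, b=Δ1−h1·(2M1+M2)/6=2301/1286
seg 2: a=3, c=M2/2=-558/643, d=(M3−M2)/(6·3)=9449/34722, b=Δ2−h2·(2M2+M3)/6=-3231/1286
seg 3: a=-5, c=M3/2=6101/3858, d=(M4−M3)/(6·3)=-10439/34722, b=Δ3−h3·(2M3+M4)/6=-239/643
seg 4: a=0, c=M4/2=-723/643, d=(M5−M4)/(6·2)=241/1286, b=Δ4−h4·(2M4+M5)/6=1285/1286
t_q=1 → seg 0, τ=1; S=-3+5601/1286·τ+0·τ²+-275/1286·τ³=734/643

  seg 0: a=-3 b=5601/1286 c=0 d=-275/1286
  seg 1: a=4 b=2301/1286 c=-825/643 d=89/1286
  seg 2: a=3 b=-3231/1286 c=-558/643 d=9449/34722
  seg 3: a=-5 b=-239/643 c=6101/3858 d=-10439/34722
  seg 4: a=0 b=1285/1286 c=-723/643 d=241/1286
S(1) = 734/643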